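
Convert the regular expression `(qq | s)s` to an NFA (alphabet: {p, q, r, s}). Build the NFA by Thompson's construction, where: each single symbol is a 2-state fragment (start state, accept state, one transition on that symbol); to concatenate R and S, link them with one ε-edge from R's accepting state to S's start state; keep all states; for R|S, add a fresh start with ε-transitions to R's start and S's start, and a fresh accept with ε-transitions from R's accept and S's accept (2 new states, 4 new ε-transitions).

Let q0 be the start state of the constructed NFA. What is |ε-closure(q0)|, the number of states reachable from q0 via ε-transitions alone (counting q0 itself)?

3

Work bottom-up. For each fragment F, track |ε-closure(F.start)| and whether F's accept lies in that closure (i.e. whether F accepts ε). A single-symbol fragment has closure size 1 and does not accept ε.
  qq → |ε-closure| equals the left operand's closure size = 1 (its accept is not ε-reachable, so the closure stops there)
  qq | s → |ε-closure| = 1 + 1 + 1 = 3 (the new accept is not ε-reachable since no branch accepts ε)
  (qq | s)s → same as the first factor's closure: |ε-closure| = 3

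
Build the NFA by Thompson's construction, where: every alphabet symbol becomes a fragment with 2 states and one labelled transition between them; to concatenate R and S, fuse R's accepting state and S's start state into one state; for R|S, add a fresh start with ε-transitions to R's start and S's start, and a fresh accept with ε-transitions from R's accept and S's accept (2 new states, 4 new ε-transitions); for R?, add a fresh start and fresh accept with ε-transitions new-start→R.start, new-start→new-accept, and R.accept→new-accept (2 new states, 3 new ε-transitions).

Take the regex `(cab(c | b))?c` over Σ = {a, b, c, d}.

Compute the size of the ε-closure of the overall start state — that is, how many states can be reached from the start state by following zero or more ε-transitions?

Let C(F) = |ε-closure(F.start)| within fragment F, and note whether F accepts ε. Symbol fragments have C = 1 and do not accept ε. Then:
  c | b : new start ε-reaches every alternative's start; none of them accept ε, so the new accept is not reached: |ε-closure| = 1 + 1 + 1 = 3
  cab(c | b) : |ε-closure| equals the left operand's closure size = 1 (its accept is not ε-reachable, so the closure stops there)
  (cab(c | b))? : new start has ε-edges to the inner start and to the new accept, so |ε-closure| = 2 + 1 = 3
  (cab(c | b))?c : |ε-closure| = 3 + (1−1) = 3 (closure spills across the concat boundary because the left factor accepts ε)

3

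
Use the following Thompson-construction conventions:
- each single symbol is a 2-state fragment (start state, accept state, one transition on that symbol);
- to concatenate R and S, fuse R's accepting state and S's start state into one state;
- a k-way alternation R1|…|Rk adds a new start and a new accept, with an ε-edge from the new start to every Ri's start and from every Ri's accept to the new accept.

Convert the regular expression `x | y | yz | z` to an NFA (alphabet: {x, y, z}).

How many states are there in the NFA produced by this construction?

Recursing over subexpressions:
Each of the 5 symbol leaves contributes a 2-state fragment.
  yz → 3 states
  x | y | yz | z → 11 states

11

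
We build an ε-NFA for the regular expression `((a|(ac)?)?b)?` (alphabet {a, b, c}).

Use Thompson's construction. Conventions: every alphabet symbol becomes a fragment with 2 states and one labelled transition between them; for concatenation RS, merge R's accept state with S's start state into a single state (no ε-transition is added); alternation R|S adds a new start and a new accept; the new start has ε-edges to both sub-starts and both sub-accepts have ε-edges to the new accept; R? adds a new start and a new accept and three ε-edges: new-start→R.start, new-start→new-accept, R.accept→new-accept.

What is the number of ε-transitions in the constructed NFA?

Per subexpression:
Each of the 4 symbol leaves contributes 0 ε-transitions.
  ac : 0 ε-transitions
  (ac)? : 3 ε-transitions
  a|(ac)? : 7 ε-transitions
  (a|(ac)?)? : 10 ε-transitions
  (a|(ac)?)?b : 10 ε-transitions
  ((a|(ac)?)?b)? : 13 ε-transitions

13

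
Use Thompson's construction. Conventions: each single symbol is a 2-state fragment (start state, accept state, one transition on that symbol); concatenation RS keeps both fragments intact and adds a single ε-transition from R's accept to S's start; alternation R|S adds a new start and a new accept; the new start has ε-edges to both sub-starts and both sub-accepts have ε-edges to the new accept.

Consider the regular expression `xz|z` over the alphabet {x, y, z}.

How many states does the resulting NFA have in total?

8

Building bottom-up:
Each of the 3 symbol leaves contributes a 2-state fragment.
  xz — 4 states
  xz|z — 8 states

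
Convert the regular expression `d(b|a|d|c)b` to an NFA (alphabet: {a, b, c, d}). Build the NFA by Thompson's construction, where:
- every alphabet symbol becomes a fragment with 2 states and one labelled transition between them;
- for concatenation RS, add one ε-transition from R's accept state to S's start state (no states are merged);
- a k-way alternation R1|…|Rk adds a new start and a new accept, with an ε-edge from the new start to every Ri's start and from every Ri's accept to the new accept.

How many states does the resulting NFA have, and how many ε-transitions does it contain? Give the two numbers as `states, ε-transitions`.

14, 10

By structural recursion:
Each of the 6 symbol leaves contributes 2 states and 0 ε-transitions.
  b|a|d|c = 10 states, 8 ε-transitions
  d(b|a|d|c)b = 14 states, 10 ε-transitions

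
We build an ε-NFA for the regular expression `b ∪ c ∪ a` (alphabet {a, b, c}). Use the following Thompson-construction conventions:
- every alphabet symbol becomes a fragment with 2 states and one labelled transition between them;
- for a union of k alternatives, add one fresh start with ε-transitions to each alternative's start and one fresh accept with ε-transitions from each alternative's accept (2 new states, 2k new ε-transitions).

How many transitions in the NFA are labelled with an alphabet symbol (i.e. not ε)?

Recursing over subexpressions:
Each of the 3 symbol leaves contributes exactly 1 symbol transition.
  b ∪ c ∪ a → 3 symbol transitions

3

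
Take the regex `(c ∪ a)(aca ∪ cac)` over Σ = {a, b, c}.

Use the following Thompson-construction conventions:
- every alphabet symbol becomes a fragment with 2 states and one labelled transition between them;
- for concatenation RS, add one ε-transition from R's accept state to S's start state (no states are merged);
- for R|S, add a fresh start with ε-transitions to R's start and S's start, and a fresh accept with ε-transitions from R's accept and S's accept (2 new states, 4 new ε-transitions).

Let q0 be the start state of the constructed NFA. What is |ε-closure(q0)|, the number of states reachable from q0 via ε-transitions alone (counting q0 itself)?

3

Let C(F) = |ε-closure(F.start)| within fragment F, and note whether F accepts ε. Symbol fragments have C = 1 and do not accept ε. Then:
  c ∪ a — |ε-closure| = 1 + 1 + 1 = 3 (the new accept is not ε-reachable since no branch accepts ε)
  aca — same as the first factor's closure: |ε-closure| = 1
  cac — |ε-closure| equals the left operand's closure size = 1 (its accept is not ε-reachable, so the closure stops there)
  aca ∪ cac — |ε-closure| = 1 + 1 + 1 = 3 (the new accept is not ε-reachable since no branch accepts ε)
  (c ∪ a)(aca ∪ cac) — |ε-closure| equals the left operand's closure size = 3 (its accept is not ε-reachable, so the closure stops there)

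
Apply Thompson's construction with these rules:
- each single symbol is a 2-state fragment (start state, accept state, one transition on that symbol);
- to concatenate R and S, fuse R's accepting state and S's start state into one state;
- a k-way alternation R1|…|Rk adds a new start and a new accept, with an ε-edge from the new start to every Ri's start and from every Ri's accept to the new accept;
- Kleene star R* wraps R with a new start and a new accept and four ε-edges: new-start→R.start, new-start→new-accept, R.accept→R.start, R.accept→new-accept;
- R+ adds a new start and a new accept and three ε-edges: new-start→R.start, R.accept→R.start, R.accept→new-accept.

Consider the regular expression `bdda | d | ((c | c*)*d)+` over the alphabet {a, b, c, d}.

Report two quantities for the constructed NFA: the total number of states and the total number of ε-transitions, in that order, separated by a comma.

Building bottom-up:
Each of the 8 symbol leaves contributes 2 states and 0 ε-transitions.
  bdda → 5 states, 0 ε-transitions
  c* → 4 states, 4 ε-transitions
  c | c* → 8 states, 8 ε-transitions
  (c | c*)* → 10 states, 12 ε-transitions
  (c | c*)*d → 11 states, 12 ε-transitions
  ((c | c*)*d)+ → 13 states, 15 ε-transitions
  bdda | d | ((c | c*)*d)+ → 22 states, 21 ε-transitions

22, 21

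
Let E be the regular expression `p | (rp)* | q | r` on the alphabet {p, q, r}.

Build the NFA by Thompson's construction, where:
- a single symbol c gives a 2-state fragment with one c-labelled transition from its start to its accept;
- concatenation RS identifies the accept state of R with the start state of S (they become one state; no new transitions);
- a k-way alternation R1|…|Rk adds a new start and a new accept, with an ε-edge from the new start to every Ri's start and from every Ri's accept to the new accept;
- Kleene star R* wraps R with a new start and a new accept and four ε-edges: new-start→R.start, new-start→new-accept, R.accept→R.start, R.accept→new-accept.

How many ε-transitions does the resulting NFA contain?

12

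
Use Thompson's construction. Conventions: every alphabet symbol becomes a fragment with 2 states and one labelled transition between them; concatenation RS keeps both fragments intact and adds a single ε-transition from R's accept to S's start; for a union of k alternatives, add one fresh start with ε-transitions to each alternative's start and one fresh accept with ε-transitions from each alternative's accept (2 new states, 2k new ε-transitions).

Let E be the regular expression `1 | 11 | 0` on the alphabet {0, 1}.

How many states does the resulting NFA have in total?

Recursing over subexpressions:
Each of the 4 symbol leaves contributes a 2-state fragment.
  11 → 4 states
  1 | 11 | 0 → 10 states

10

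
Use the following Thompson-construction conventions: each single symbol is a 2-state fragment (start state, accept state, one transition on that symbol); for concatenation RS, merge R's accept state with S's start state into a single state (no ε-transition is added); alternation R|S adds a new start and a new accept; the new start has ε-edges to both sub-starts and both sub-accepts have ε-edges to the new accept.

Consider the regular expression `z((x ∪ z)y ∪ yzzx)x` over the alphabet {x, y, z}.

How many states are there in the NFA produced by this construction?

16

Per subexpression:
Each of the 9 symbol leaves contributes a 2-state fragment.
  x ∪ z = 6 states
  (x ∪ z)y = 7 states
  yzzx = 5 states
  (x ∪ z)y ∪ yzzx = 14 states
  z((x ∪ z)y ∪ yzzx)x = 16 states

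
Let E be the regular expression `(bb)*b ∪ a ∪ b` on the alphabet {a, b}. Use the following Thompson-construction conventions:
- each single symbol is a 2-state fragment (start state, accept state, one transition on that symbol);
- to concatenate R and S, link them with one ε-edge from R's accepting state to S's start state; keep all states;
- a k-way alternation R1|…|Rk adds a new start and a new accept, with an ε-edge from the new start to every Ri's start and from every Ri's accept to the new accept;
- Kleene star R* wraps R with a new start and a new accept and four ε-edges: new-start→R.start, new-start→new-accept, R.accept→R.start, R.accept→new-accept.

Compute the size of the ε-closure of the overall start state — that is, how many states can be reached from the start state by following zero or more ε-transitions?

Work bottom-up. For each fragment F, track |ε-closure(F.start)| and whether F's accept lies in that closure (i.e. whether F accepts ε). A single-symbol fragment has closure size 1 and does not accept ε.
  bb — |closure| equals the left operand's closure size = 1 (its accept is not ε-reachable, so the closure stops there)
  (bb)* — new start has ε-edges to the inner start and to the new accept, so |closure| = 2 + 1 = 3
  (bb)*b — |closure| = 3 + 1 = 4 (closure spills across the concat boundary because the left factor accepts ε)
  (bb)*b ∪ a ∪ b — |closure| = 1 + 4 + 1 + 1 = 7 (the new accept is not ε-reachable since no branch accepts ε)

7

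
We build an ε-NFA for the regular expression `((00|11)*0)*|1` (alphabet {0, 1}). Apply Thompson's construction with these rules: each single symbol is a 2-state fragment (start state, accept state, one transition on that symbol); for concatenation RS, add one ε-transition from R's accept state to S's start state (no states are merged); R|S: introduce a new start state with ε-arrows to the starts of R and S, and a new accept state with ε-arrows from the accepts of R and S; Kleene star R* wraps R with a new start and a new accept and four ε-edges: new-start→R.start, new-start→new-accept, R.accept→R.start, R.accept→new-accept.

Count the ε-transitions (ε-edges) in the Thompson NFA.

19

By structural recursion:
Each of the 6 symbol leaves contributes 0 ε-transitions.
  00 = 1 ε-transition
  11 = 1 ε-transition
  00|11 = 6 ε-transitions
  (00|11)* = 10 ε-transitions
  (00|11)*0 = 11 ε-transitions
  ((00|11)*0)* = 15 ε-transitions
  ((00|11)*0)*|1 = 19 ε-transitions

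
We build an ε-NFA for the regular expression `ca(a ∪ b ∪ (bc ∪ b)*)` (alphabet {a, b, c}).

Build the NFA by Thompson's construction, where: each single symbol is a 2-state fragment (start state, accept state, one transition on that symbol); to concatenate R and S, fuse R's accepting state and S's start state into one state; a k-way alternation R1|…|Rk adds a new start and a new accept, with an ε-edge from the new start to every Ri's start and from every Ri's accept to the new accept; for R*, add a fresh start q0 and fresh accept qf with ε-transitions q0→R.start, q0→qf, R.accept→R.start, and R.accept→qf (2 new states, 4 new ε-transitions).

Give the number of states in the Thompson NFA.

By structural recursion:
Each of the 7 symbol leaves contributes a 2-state fragment.
  bc — 3 states
  bc ∪ b — 7 states
  (bc ∪ b)* — 9 states
  a ∪ b ∪ (bc ∪ b)* — 15 states
  ca(a ∪ b ∪ (bc ∪ b)*) — 17 states

17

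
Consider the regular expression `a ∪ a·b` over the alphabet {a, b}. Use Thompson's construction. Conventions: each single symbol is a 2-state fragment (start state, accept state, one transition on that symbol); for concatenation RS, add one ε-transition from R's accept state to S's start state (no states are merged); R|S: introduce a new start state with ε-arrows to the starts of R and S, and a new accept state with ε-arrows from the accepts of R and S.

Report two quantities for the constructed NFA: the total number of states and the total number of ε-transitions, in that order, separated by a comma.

Per subexpression:
Each of the 3 symbol leaves contributes 2 states and 0 ε-transitions.
  a·b : 4 states, 1 ε-transition
  a ∪ a·b : 8 states, 5 ε-transitions

8, 5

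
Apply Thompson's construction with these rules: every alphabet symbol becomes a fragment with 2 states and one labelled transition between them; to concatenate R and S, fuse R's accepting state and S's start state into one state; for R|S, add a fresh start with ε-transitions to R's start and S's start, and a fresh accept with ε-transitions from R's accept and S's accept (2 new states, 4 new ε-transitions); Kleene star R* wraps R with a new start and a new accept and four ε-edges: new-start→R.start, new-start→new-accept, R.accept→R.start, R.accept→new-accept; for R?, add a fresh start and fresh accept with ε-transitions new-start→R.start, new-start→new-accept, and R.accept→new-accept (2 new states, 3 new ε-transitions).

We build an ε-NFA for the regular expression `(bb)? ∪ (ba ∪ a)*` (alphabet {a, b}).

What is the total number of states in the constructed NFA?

16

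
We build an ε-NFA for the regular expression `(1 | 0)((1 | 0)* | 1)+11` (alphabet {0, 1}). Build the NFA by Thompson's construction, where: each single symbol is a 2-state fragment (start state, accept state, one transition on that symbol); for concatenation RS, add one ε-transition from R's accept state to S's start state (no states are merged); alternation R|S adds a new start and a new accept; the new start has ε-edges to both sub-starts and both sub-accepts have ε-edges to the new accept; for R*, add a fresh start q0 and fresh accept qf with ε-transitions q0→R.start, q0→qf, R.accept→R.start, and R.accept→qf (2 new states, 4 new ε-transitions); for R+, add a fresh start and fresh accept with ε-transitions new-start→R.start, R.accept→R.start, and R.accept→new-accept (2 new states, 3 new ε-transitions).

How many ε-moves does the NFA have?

22

Recursing over subexpressions:
Each of the 7 symbol leaves contributes 0 ε-transitions.
  1 | 0 — 4 ε-transitions
  1 | 0 — 4 ε-transitions
  (1 | 0)* — 8 ε-transitions
  (1 | 0)* | 1 — 12 ε-transitions
  ((1 | 0)* | 1)+ — 15 ε-transitions
  (1 | 0)((1 | 0)* | 1)+11 — 22 ε-transitions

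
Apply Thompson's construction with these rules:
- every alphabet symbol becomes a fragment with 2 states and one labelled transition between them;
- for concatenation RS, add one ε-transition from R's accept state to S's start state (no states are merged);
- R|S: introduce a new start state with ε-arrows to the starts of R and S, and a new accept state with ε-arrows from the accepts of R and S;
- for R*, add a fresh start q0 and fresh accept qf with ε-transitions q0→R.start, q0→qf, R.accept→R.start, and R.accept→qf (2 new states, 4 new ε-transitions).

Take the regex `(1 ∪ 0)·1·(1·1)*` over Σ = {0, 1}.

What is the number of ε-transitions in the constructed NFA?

11

Bottom-up over the parse tree:
Each of the 5 symbol leaves contributes 0 ε-transitions.
  1 ∪ 0 : 4 ε-transitions
  1·1 : 1 ε-transition
  (1·1)* : 5 ε-transitions
  (1 ∪ 0)·1·(1·1)* : 11 ε-transitions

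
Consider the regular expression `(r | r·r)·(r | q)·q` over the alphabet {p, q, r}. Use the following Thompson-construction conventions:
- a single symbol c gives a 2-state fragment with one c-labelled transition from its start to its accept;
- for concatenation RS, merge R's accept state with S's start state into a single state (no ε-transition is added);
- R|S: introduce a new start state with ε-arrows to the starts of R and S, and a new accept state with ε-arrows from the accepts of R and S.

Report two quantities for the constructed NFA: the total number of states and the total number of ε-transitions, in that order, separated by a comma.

13, 8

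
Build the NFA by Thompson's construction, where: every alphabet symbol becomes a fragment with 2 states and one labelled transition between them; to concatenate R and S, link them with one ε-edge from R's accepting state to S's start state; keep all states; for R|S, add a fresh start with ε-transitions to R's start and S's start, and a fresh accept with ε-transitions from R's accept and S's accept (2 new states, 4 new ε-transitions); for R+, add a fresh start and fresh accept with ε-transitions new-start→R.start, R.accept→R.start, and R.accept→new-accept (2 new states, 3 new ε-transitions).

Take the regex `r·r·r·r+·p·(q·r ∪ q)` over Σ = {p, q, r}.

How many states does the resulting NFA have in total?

Building bottom-up:
Each of the 8 symbol leaves contributes a 2-state fragment.
  r+ — 4 states
  q·r — 4 states
  q·r ∪ q — 8 states
  r·r·r·r+·p·(q·r ∪ q) — 20 states

20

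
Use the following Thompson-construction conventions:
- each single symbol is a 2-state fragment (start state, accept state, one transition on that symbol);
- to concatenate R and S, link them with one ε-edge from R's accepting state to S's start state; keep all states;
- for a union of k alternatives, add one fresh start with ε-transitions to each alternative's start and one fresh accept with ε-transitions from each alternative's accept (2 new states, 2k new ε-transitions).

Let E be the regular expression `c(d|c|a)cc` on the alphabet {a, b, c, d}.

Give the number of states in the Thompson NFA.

14

Building bottom-up:
Each of the 6 symbol leaves contributes a 2-state fragment.
  d|c|a — 8 states
  c(d|c|a)cc — 14 states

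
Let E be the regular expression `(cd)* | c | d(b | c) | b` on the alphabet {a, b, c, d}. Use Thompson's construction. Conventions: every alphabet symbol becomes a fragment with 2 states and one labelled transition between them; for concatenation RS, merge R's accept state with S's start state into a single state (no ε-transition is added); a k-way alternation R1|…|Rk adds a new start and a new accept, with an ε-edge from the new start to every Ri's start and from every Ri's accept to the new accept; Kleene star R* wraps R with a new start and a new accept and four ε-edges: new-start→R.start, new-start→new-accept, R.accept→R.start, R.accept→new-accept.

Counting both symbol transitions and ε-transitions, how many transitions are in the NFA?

Bottom-up over the parse tree:
Each of the 7 symbol leaves contributes 1 transition (1 symbol, 0 ε).
  cd : 2 transitions (2 symbol, 0 ε)
  (cd)* : 6 transitions (2 symbol, 4 ε)
  b | c : 6 transitions (2 symbol, 4 ε)
  d(b | c) : 7 transitions (3 symbol, 4 ε)
  (cd)* | c | d(b | c) | b : 23 transitions (7 symbol, 16 ε)

23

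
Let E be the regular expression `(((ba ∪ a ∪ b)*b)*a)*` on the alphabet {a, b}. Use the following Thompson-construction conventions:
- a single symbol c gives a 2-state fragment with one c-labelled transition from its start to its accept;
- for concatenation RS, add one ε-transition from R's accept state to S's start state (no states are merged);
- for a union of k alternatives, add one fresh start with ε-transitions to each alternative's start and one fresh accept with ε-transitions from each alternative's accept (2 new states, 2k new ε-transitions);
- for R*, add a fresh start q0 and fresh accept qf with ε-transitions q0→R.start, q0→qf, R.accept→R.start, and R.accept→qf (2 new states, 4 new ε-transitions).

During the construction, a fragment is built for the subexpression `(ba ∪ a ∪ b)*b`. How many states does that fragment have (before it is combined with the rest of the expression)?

14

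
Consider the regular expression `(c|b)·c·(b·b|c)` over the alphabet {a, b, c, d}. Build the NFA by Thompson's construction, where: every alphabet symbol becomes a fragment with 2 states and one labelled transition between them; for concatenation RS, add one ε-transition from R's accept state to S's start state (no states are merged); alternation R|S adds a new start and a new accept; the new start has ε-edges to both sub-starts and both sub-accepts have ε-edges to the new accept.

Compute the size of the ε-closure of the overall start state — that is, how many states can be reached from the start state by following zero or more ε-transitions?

3

Let C(F) = |ε-closure(F.start)| within fragment F, and note whether F accepts ε. Symbol fragments have C = 1 and do not accept ε. Then:
  c|b — C = 1 + 1 + 1 = 3 (the new accept is not ε-reachable since no branch accepts ε)
  b·b — same as the first factor's closure: C = 1
  b·b|c — new start ε-reaches every alternative's start; none of them accept ε, so the new accept is not reached: C = 1 + 1 + 1 = 3
  (c|b)·c·(b·b|c) — same as the first factor's closure: C = 3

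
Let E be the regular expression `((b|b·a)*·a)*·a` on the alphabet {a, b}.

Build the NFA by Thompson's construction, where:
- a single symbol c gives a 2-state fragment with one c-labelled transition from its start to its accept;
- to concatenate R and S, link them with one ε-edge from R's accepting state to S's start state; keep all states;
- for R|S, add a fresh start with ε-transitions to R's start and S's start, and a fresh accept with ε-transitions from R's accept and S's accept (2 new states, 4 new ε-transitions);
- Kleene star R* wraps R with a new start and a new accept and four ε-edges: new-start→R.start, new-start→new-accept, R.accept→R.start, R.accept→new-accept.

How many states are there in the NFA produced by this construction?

Per subexpression:
Each of the 5 symbol leaves contributes a 2-state fragment.
  b·a → 4 states
  b|b·a → 8 states
  (b|b·a)* → 10 states
  (b|b·a)*·a → 12 states
  ((b|b·a)*·a)* → 14 states
  ((b|b·a)*·a)*·a → 16 states

16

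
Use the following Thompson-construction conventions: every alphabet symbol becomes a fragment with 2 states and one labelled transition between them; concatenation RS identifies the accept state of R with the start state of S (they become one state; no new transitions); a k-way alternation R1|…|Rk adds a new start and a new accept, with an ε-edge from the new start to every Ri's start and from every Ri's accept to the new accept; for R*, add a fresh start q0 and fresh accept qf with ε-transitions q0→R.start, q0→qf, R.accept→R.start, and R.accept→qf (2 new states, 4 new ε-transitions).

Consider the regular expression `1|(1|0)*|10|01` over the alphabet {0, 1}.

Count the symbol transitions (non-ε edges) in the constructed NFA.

7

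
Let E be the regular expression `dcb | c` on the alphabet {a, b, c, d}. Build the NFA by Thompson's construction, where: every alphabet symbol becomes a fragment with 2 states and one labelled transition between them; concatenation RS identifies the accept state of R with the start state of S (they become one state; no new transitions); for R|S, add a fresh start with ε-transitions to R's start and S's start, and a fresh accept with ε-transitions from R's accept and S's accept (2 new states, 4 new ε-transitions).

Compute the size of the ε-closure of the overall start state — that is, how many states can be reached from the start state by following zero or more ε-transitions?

Work bottom-up. For each fragment F, track |ε-closure(F.start)| and whether F's accept lies in that closure (i.e. whether F accepts ε). A single-symbol fragment has closure size 1 and does not accept ε.
  dcb — same as the first factor's closure: |ε-closure| = 1
  dcb | c — new start ε-reaches every alternative's start; none of them accept ε, so the new accept is not reached: |ε-closure| = 1 + 1 + 1 = 3

3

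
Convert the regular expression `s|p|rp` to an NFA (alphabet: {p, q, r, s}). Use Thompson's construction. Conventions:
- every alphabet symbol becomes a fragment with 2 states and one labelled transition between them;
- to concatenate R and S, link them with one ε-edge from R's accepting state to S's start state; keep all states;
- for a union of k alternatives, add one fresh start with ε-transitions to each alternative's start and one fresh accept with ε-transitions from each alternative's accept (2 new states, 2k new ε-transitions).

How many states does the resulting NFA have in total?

Recursing over subexpressions:
Each of the 4 symbol leaves contributes a 2-state fragment.
  rp → 4 states
  s|p|rp → 10 states

10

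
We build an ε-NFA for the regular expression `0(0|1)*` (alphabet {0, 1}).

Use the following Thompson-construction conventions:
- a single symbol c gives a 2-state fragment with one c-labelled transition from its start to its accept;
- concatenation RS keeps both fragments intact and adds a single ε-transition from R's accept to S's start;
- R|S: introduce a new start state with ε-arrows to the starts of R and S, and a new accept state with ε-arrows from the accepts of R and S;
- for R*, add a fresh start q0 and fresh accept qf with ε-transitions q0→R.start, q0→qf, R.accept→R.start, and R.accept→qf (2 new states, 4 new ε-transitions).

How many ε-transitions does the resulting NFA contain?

Bottom-up over the parse tree:
Each of the 3 symbol leaves contributes 0 ε-transitions.
  0|1 = 4 ε-transitions
  (0|1)* = 8 ε-transitions
  0(0|1)* = 9 ε-transitions

9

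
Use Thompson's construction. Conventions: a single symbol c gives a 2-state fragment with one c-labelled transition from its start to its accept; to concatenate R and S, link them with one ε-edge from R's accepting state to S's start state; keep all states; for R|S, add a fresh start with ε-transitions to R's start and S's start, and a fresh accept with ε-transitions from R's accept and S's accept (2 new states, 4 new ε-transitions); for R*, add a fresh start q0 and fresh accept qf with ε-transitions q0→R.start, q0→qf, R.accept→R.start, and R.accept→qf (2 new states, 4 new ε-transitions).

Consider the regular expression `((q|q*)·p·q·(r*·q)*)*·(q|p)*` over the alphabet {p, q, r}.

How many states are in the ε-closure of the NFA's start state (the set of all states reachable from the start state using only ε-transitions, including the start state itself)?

Let C(F) = |ε-closure(F.start)| within fragment F, and note whether F accepts ε. Symbol fragments have C = 1 and do not accept ε. Then:
  q* — new start has ε-edges to the inner start and to the new accept, so |ε-closure| = 2 + 1 = 3
  q|q* — |ε-closure| = 1 (new start) + (1 + 3) + 1 (new accept, since some branch ε-reaches its own accept) = 6
  r* — the star's fresh start ε-reaches both the body's start and the fresh accept: |ε-closure| = 2 + 1 = 3
  r*·q — the left operand accepts ε, so the closure extends into the next operand (via the concat ε-link); |ε-closure| = 3 + 1 = 4
  (r*·q)* — new start has ε-edges to the inner start and to the new accept, so |ε-closure| = 2 + 4 = 6
  (q|q*)·p·q·(r*·q)* — |ε-closure| = 6 + 1 = 7 (closure spills across the concat boundary because the left factor accepts ε)
  ((q|q*)·p·q·(r*·q)*)* — the star's fresh start ε-reaches both the body's start and the fresh accept: |ε-closure| = 2 + 7 = 9
  q|p — new start ε-reaches every alternative's start; none of them accept ε, so the new accept is not reached: |ε-closure| = 1 + 1 + 1 = 3
  (q|p)* — new start has ε-edges to the inner start and to the new accept, so |ε-closure| = 2 + 3 = 5
  ((q|q*)·p·q·(r*·q)*)*·(q|p)* — |ε-closure| = 9 + 5 = 14 (closure spills across the concat boundary because the left factor accepts ε)

14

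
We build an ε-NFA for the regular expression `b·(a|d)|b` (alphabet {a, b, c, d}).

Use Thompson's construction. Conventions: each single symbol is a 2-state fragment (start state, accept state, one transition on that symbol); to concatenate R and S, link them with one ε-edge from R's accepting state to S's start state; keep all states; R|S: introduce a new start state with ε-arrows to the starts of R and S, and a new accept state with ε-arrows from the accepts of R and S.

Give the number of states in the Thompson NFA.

Bottom-up over the parse tree:
Each of the 4 symbol leaves contributes a 2-state fragment.
  a|d — 6 states
  b·(a|d) — 8 states
  b·(a|d)|b — 12 states

12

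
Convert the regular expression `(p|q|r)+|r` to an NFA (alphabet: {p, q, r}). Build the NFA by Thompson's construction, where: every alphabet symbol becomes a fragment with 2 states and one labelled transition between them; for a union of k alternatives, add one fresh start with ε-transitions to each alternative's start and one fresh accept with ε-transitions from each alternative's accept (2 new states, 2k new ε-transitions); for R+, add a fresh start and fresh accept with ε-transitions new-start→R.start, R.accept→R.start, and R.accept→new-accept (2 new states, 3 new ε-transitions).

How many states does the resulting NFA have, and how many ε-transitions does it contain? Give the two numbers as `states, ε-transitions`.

14, 13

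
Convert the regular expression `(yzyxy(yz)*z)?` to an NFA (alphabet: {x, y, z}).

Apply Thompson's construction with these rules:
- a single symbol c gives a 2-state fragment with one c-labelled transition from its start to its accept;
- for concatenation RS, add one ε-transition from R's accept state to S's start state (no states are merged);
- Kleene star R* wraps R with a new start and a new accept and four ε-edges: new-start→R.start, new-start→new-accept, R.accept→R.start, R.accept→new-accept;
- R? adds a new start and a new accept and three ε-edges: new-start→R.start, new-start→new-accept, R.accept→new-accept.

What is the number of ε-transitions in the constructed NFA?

Recursing over subexpressions:
Each of the 8 symbol leaves contributes 0 ε-transitions.
  yz → 1 ε-transition
  (yz)* → 5 ε-transitions
  yzyxy(yz)*z → 11 ε-transitions
  (yzyxy(yz)*z)? → 14 ε-transitions

14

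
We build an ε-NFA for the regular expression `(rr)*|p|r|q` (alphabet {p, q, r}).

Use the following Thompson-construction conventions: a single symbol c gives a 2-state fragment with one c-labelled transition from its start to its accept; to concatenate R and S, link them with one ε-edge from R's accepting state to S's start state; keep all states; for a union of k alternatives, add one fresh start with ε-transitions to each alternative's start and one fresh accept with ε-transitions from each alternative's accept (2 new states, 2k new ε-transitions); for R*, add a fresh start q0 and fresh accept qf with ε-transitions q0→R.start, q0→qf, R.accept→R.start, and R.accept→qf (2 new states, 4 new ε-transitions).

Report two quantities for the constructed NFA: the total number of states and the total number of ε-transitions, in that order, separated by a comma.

Building bottom-up:
Each of the 5 symbol leaves contributes 2 states and 0 ε-transitions.
  rr → 4 states, 1 ε-transition
  (rr)* → 6 states, 5 ε-transitions
  (rr)*|p|r|q → 14 states, 13 ε-transitions

14, 13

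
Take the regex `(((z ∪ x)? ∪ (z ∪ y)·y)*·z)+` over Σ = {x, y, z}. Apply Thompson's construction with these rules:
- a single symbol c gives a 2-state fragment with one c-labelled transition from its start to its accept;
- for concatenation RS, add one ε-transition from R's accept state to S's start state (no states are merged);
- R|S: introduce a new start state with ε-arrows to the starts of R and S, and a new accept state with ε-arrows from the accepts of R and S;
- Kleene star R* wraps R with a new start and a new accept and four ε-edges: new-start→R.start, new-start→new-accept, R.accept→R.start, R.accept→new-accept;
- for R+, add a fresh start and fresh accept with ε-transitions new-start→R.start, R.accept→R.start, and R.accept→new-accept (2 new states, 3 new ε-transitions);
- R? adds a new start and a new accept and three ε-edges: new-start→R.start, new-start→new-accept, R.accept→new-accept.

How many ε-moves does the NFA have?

Recursing over subexpressions:
Each of the 6 symbol leaves contributes 0 ε-transitions.
  z ∪ x = 4 ε-transitions
  (z ∪ x)? = 7 ε-transitions
  z ∪ y = 4 ε-transitions
  (z ∪ y)·y = 5 ε-transitions
  (z ∪ x)? ∪ (z ∪ y)·y = 16 ε-transitions
  ((z ∪ x)? ∪ (z ∪ y)·y)* = 20 ε-transitions
  ((z ∪ x)? ∪ (z ∪ y)·y)*·z = 21 ε-transitions
  (((z ∪ x)? ∪ (z ∪ y)·y)*·z)+ = 24 ε-transitions

24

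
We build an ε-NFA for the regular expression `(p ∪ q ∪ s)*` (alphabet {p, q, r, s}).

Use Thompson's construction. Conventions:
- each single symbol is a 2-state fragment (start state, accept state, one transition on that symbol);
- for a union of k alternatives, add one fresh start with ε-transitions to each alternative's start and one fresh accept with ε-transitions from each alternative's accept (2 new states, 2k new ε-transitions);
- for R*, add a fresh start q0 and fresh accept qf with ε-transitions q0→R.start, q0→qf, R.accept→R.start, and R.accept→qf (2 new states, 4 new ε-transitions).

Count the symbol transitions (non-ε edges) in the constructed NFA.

3

Recursing over subexpressions:
Each of the 3 symbol leaves contributes exactly 1 symbol transition.
  p ∪ q ∪ s → 3 symbol transitions
  (p ∪ q ∪ s)* → 3 symbol transitions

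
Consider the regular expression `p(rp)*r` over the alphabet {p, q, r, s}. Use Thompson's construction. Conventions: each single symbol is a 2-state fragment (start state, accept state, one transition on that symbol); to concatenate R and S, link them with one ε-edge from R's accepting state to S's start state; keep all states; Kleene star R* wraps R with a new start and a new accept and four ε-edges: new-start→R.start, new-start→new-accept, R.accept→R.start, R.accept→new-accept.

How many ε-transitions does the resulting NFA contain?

7

Building bottom-up:
Each of the 4 symbol leaves contributes 0 ε-transitions.
  rp : 1 ε-transition
  (rp)* : 5 ε-transitions
  p(rp)*r : 7 ε-transitions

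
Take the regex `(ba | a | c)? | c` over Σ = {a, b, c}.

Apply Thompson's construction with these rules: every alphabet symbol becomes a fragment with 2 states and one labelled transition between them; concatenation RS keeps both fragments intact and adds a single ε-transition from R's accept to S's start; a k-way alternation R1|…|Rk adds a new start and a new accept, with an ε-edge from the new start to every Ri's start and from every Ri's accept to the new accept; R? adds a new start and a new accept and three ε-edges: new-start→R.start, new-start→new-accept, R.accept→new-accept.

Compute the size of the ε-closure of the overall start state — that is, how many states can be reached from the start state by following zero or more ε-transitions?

9

Let C(F) = |ε-closure(F.start)| within fragment F, and note whether F accepts ε. Symbol fragments have C = 1 and do not accept ε. Then:
  ba — |closure| equals the left operand's closure size = 1 (its accept is not ε-reachable, so the closure stops there)
  ba | a | c — new start ε-reaches every alternative's start; none of them accept ε, so the new accept is not reached: |closure| = 1 + 1 + 1 + 1 = 4
  (ba | a | c)? — |closure| = 1 (new start) + 4 (body) + 1 (new accept, via ε) = 6
  (ba | a | c)? | c — |closure| = 1 (new start) + (6 + 1) + 1 (new accept, since some branch ε-reaches its own accept) = 9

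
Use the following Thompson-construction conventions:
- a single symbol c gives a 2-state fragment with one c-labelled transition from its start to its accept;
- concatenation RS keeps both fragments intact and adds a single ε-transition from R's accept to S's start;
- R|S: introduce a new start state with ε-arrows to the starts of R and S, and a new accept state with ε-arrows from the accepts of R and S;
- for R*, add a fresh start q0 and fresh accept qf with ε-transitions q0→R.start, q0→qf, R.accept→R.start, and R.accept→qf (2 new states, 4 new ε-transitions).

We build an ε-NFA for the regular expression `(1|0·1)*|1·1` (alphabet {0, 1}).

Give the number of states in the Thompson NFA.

16

Recursing over subexpressions:
Each of the 5 symbol leaves contributes a 2-state fragment.
  0·1 = 4 states
  1|0·1 = 8 states
  (1|0·1)* = 10 states
  1·1 = 4 states
  (1|0·1)*|1·1 = 16 states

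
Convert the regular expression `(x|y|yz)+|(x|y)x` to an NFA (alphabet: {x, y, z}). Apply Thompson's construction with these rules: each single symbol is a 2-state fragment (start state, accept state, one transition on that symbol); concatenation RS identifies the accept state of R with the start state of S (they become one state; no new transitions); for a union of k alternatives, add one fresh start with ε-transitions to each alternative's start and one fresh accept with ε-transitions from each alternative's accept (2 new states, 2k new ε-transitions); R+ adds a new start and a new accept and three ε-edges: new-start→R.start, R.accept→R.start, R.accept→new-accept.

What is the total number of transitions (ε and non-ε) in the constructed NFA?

24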